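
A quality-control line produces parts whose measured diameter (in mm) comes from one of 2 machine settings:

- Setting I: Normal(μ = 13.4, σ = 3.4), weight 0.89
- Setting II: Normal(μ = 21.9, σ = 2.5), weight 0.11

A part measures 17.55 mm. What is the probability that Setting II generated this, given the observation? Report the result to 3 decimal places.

The responsibility of component k is π_k f_k(x) divided by Σ_j π_j f_j(x).
Component likelihoods at x = 17.55 mm:
  p_I = (1/(3.4·√(2π)))·exp(−(17.55−13.4)²/(2·3.4²)) = 0.117336·exp(-0.74492) = 0.055708
  p_II = (1/(2.5·√(2π)))·exp(−(17.55−21.9)²/(2·2.5²)) = 0.159577·exp(-1.51380) = 0.0351184
Prior × likelihood for each component:
  π_I·p_I = 0.89 × 0.055708 = 0.0495801
  π_II·p_II = 0.11 × 0.0351184 = 0.00386303
Marginal: 0.0495801 + 0.00386303 = 0.0534431
So the posterior for Setting II is 0.00386303 / 0.0534431 ≈ 0.072.

0.072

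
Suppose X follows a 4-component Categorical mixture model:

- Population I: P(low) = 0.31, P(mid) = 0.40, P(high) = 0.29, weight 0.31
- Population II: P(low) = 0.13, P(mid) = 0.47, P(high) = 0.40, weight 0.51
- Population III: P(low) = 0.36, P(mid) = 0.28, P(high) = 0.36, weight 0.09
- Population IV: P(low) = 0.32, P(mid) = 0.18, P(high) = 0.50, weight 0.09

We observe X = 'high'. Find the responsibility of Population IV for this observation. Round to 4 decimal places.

0.1212

Apply Bayes' rule: the posterior for each component is proportional to its prior times its likelihood at x.
Component likelihoods at x = 'high':
  p_I = P(high | comp) = 0.29
  p_II = P(high | comp) = 0.40
  p_III = P(high | comp) = 0.36
  p_IV = P(high | comp) = 0.50
Weight by the priors:
  π_I·p_I = 0.31 × 0.29 = 0.0899
  π_II·p_II = 0.51 × 0.4 = 0.204
  π_III·p_III = 0.09 × 0.36 = 0.0324
  π_IV·p_IV = 0.09 × 0.5 = 0.045
Normaliser: 0.0899 + 0.204 + 0.0324 + 0.045 = 0.3713
P(Population IV | data) ≈ 0.1212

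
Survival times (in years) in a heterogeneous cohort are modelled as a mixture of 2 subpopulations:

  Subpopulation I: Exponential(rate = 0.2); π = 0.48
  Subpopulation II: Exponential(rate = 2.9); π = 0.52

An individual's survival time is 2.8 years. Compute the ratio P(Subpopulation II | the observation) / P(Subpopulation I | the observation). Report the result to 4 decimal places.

The posterior odds equal the prior odds times the likelihood ratio: (w_i/w_j)·(f_i(x)/f_j(x)).
Evaluate each component's likelihood at the observed value:
  f_I = 0.114242
  f_II = 0.000862833
Odds = (0.52/0.48) × (0.000862833/0.114242) = 1.08333 × 0.00755269 ≈ 0.0082

0.0082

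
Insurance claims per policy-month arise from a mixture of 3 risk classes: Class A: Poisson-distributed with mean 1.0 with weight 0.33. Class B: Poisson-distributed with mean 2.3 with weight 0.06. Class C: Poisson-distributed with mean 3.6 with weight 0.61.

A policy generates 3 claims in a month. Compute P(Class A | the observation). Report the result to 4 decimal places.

The responsibility of component k is P(Z=k) f_k(x) divided by Σ_j P(Z=j) f_j(x).
Poisson probabilities:
  p_A = e^(−1.0)·1.0^3/3! = 0.0613132
  p_B = e^(−2.3)·2.3^3/3! = 0.203308
  p_C = e^(−3.6)·3.6^3/3! = 0.212469
Prior × likelihood for each component:
  P(Z=A)·p_A = 0.33 × 0.0613132 = 0.0202334
  P(Z=B)·p_B = 0.06 × 0.203308 = 0.0121985
  P(Z=C)·p_C = 0.61 × 0.212469 = 0.129606
Sum: 0.0202334 + 0.0121985 + 0.129606 = 0.162038
P(Class A | 3 claims) = 0.0202334 / 0.162038 ≈ 0.1249

0.1249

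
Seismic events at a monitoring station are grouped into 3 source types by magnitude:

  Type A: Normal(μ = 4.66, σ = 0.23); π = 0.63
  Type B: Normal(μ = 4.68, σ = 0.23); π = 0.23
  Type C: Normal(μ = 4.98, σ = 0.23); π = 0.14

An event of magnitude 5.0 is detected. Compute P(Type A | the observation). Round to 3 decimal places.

The responsibility of component k is w_k f_k(x) divided by Σ_j w_j f_j(x).
Evaluate each component's likelihood at the observed value:
  L_A = 0.581648
  L_B = 0.658938
  L_C = 1.72799
Unnormalised posteriors:
  w_A·L_A = 0.63 × 0.581648 = 0.366438
  w_B·L_B = 0.23 × 0.658938 = 0.151556
  w_C·L_C = 0.14 × 1.72799 = 0.241918
Marginal: 0.366438 + 0.151556 + 0.241918 = 0.759912
P(Type A | the observation) ≈ 0.482

0.482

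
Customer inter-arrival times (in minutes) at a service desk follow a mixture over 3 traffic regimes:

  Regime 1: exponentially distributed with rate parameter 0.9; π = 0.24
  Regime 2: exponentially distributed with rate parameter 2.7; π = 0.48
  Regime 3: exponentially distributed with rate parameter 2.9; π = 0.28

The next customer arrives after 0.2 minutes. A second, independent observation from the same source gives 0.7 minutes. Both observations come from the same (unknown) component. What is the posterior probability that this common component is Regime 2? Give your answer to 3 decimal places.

Apply Bayes' rule: the posterior for each component is proportional to its prior times its likelihood at x.
Since both observations come from the same component, the likelihood for component k is f_k(x₁)·f_k(x₂).
  L_1 = [0.9·e^(−0.9·0.2) = 0.9·e^(−0.1800) = 0.751743] × [0.479333] = 0.360335
  L_2 = [2.7·e^(−2.7·0.2) = 2.7·e^(−0.5400) = 1.57342] × [0.407894] = 0.641789
  L_3 = [2.9·e^(−2.9·0.2) = 2.9·e^(−0.5800) = 1.62371] × [0.380873] = 0.618426
Prior × likelihood for each component:
  w_1·L_1 = 0.24 × 0.360335 = 0.0864804
  w_2·L_2 = 0.48 × 0.641789 = 0.308058
  w_3·L_3 = 0.28 × 0.618426 = 0.173159
Marginal: 0.0864804 + 0.308058 + 0.173159 = 0.567698
So the posterior for Regime 2 is 0.308058 / 0.567698 ≈ 0.543.

0.543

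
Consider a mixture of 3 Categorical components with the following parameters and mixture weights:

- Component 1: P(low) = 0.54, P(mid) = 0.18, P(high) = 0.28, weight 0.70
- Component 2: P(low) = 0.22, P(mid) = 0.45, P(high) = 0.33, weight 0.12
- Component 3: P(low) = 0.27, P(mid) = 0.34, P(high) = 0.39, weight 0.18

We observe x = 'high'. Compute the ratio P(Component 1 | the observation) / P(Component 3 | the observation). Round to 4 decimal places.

The posterior odds equal the prior odds times the likelihood ratio: (π_i/π_j)·(f_i(x)/f_j(x)).
Component likelihoods at x = 'high':
  L_1 = P(high | comp) = 0.28
  L_2 = P(high | comp) = 0.33
  L_3 = P(high | comp) = 0.39
Odds = (0.70/0.18) × (0.28/0.39) = 3.88889 × 0.717949 ≈ 2.7920

2.7920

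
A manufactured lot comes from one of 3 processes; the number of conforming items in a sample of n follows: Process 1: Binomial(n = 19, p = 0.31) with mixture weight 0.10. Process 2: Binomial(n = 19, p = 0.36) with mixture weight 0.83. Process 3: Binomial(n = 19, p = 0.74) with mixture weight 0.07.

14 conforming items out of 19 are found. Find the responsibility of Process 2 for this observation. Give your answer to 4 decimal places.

0.0426

The responsibility of component k is π_k f_k(x) divided by Σ_j π_j f_j(x).
Evaluate each component's likelihood at the observed value:
  p_1 = 0.000137662
  p_2 = 0.000766725
  p_3 = 0.203993
Multiply by the mixture weights:
  π_1·p_1 = 0.10 × 0.000137662 = 1.37662e-05
  π_2·p_2 = 0.83 × 0.000766725 = 0.000636382
  π_3·p_3 = 0.07 × 0.203993 = 0.0142795
Marginal: 1.37662e-05 + 0.000636382 + 0.0142795 = 0.0149297
Responsibility of Process 2: 0.000636382 / 0.0149297 ≈ 0.0426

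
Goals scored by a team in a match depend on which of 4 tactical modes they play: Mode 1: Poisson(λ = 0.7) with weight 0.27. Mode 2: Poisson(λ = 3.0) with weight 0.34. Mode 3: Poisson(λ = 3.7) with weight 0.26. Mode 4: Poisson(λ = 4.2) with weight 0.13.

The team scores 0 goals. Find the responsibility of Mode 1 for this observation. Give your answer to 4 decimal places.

Apply Bayes' rule: the posterior for each component is proportional to its prior times its likelihood at x.
Evaluate each component's likelihood at the observed value:
  p_1 = e^(−0.7)·0.7^0/0! = 0.496585
  p_2 = e^(−3.0)·3.0^0/0! = 0.0497871
  p_3 = e^(−3.7)·3.7^0/0! = 0.0247235
  p_4 = e^(−4.2)·4.2^0/0! = 0.0149956
Unnormalised posteriors:
  P(Z=1)·p_1 = 0.27 × 0.496585 = 0.134078
  P(Z=2)·p_2 = 0.34 × 0.0497871 = 0.0169276
  P(Z=3)·p_3 = 0.26 × 0.0247235 = 0.00642812
  P(Z=4)·p_4 = 0.13 × 0.0149956 = 0.00194942
Normaliser: 0.134078 + 0.0169276 + 0.00642812 + 0.00194942 = 0.159383
So the posterior for Mode 1 is 0.134078 / 0.159383 ≈ 0.8412.

0.8412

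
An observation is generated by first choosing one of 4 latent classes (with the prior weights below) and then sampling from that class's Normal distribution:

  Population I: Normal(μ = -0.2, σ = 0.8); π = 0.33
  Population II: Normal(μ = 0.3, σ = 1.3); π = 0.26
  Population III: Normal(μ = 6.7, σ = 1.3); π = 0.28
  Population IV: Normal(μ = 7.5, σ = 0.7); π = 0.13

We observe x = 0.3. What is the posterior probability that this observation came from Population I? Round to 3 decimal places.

Apply Bayes' rule: the posterior for each component is proportional to its prior times its likelihood at x.
Component likelihoods at x = 0.3:
  f_I = 0.410201
  f_II = 0.306879
  f_III = 1.67509e-06
  f_IV = 6.06066e-24
Unnormalised posteriors:
  w_I·f_I = 0.33 × 0.410201 = 0.135366
  w_II·f_II = 0.26 × 0.306879 = 0.0797885
  w_III·f_III = 0.28 × 1.67509e-06 = 4.69024e-07
  w_IV·f_IV = 0.13 × 6.06066e-24 = 7.87886e-25
Evidence: 0.135366 + 0.0797885 + 4.69024e-07 + 7.87886e-25 = 0.215155
P(Population I | data) = 0.135366 / 0.215155 ≈ 0.629

0.629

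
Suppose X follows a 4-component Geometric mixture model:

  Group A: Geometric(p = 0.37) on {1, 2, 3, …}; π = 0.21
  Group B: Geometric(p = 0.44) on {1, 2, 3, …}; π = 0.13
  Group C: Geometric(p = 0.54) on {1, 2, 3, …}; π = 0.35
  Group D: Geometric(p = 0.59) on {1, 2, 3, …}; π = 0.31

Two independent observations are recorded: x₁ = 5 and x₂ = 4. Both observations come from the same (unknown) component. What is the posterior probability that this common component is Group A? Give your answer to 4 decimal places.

The responsibility of component k is P(Z=k) f_k(x) divided by Σ_j P(Z=j) f_j(x).
Since both observations come from the same component, the likelihood for component k is f_k(x₁)·f_k(x₂).
  f_A = [0.37·(1−0.37)^4 = 0.37·0.15753 = 0.058286] × [0.0925174] = 0.00539246
  f_B = [0.44·(1−0.44)^4 = 0.44·0.098345 = 0.0432718] × [0.077271] = 0.00334366
  f_C = [0.54·(1−0.54)^4 = 0.54·0.0447746 = 0.0241783] × [0.0525614] = 0.00127084
  f_D = [0.59·(1−0.59)^4 = 0.59·0.0282576 = 0.016672] × [0.0406634] = 0.00067794
Prior × likelihood for each component:
  P(Z=A)·f_A = 0.21 × 0.00539246 = 0.00113242
  P(Z=B)·f_B = 0.13 × 0.00334366 = 0.000434675
  P(Z=C)·f_C = 0.35 × 0.00127084 = 0.000444796
  P(Z=D)·f_D = 0.31 × 0.00067794 = 0.000210161
Marginal: 0.00113242 + 0.000434675 + 0.000444796 + 0.000210161 = 0.00222205
P(Group A | x₁,x₂) = 0.00113242 / 0.00222205 ≈ 0.5096

0.5096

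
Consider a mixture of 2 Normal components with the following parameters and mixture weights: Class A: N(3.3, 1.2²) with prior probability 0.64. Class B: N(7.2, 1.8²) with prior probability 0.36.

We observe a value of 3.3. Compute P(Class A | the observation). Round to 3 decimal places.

Apply Bayes' rule: the posterior for each component is proportional to its prior times its likelihood at x.
Evaluate each component's likelihood at the observed value:
  L_A = (1/(1.2·√(2π)))·exp(−(3.3−3.3)²/(2·1.2²)) = 0.332452·exp(-0.00000) = 0.332452
  L_B = (1/(1.8·√(2π)))·exp(−(3.3−7.2)²/(2·1.8²)) = 0.221635·exp(-2.34722) = 0.0211959
Unnormalised posteriors:
  P(Z=A)·L_A = 0.64 × 0.332452 = 0.212769
  P(Z=B)·L_B = 0.36 × 0.0211959 = 0.00763052
Normaliser: 0.212769 + 0.00763052 = 0.2204
P(Class A | data) = 0.212769 / 0.2204 ≈ 0.965

0.965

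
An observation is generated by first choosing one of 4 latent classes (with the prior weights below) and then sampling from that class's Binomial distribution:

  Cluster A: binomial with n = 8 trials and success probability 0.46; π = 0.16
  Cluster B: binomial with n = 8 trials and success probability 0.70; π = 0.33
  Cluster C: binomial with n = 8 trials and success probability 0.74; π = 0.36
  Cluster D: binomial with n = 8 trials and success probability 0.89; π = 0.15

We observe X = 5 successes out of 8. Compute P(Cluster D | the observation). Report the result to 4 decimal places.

The responsibility of component k is π_k f_k(x) divided by Σ_j π_j f_j(x).
Evaluate each component's likelihood at the observed value:
  f_A = 0.181618
  f_B = 0.254122
  f_C = 0.218407
  f_D = 0.0416213
Multiply by the mixture weights:
  π_A·f_A = 0.16 × 0.181618 = 0.0290589
  π_B·f_B = 0.33 × 0.254122 = 0.0838602
  π_C·f_C = 0.36 × 0.218407 = 0.0786265
  π_D·f_D = 0.15 × 0.0416213 = 0.0062432
Denominator: 0.0290589 + 0.0838602 + 0.0786265 + 0.0062432 = 0.197789
Responsibility of Cluster D: 0.0062432 / 0.197789 ≈ 0.0316

0.0316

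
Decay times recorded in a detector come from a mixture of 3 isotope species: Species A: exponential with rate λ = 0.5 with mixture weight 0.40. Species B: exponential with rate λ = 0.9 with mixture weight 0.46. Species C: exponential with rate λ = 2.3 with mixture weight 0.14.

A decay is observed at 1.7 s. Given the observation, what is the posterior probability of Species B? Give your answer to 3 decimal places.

0.494

Apply Bayes' rule: the posterior for each component is proportional to its prior times its likelihood at x.
Component likelihoods at x = 1.7 s:
  p_A = 0.5·e^(−0.5·1.7) = 0.5·e^(−0.8500) = 0.213707
  p_B = 0.9·e^(−0.9·1.7) = 0.9·e^(−1.5300) = 0.194882
  p_C = 2.3·e^(−2.3·1.7) = 2.3·e^(−3.9100) = 0.0460932
Unnormalised posteriors:
  π_A·p_A = 0.40 × 0.213707 = 0.085483
  π_B·p_B = 0.46 × 0.194882 = 0.0896458
  π_C·p_C = 0.14 × 0.0460932 = 0.00645304
Denominator: 0.085483 + 0.0896458 + 0.00645304 = 0.181582
P(Species B | x) = 0.0896458 / 0.181582 ≈ 0.494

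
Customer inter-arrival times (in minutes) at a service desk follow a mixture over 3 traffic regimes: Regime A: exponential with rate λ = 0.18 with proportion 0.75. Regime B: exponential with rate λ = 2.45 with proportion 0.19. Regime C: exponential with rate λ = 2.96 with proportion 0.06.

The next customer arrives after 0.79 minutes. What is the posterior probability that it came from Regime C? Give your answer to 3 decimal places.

0.085

Apply Bayes' rule: the posterior for each component is proportional to its prior times its likelihood at x.
Component likelihoods at x = 0.79 minutes:
  L_A = 0.156141
  L_B = 0.353663
  L_C = 0.285586
Unnormalised posteriors:
  w_A·L_A = 0.75 × 0.156141 = 0.117105
  w_B·L_B = 0.19 × 0.353663 = 0.0671959
  w_C·L_C = 0.06 × 0.285586 = 0.0171352
Marginal: 0.117105 + 0.0671959 + 0.0171352 = 0.201437
Responsibility of Regime C: 0.0171352 / 0.201437 ≈ 0.085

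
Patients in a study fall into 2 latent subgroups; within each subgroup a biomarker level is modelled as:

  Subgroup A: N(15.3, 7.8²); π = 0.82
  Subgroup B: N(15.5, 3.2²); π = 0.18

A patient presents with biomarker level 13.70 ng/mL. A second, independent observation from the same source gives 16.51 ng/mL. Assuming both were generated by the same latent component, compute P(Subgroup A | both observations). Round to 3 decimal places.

0.477

Apply Bayes' rule: the posterior for each component is proportional to its prior times its likelihood at x.
Since both observations come from the same component, the likelihood for component k is f_k(x₁)·f_k(x₂).
  f_A = [(1/(7.8·√(2π)))·exp(−(13.70−15.3)²/(2·7.8²)) = 0.051146·exp(-0.02104) = 0.0500816] × [0.0505347] = 0.00253086
  f_B = [(1/(3.2·√(2π)))·exp(−(13.70−15.5)²/(2·3.2²)) = 0.124669·exp(-0.15820) = 0.106427] × [0.118612] = 0.0126235
Prior × likelihood for each component:
  π_A·f_A = 0.82 × 0.00253086 = 0.00207531
  π_B·f_B = 0.18 × 0.0126235 = 0.00227224
Evidence: 0.00207531 + 0.00227224 = 0.00434754
Responsibility of Subgroup A: 0.00207531 / 0.00434754 ≈ 0.477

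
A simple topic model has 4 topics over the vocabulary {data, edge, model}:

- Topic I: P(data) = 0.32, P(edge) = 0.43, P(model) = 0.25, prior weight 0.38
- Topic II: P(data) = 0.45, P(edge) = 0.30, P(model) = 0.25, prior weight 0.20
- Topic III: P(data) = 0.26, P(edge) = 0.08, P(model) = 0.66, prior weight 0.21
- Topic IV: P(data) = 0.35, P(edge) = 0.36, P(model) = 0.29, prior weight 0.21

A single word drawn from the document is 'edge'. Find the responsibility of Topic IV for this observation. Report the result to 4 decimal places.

Posterior ∝ prior × likelihood, so P(k | x) ∝ π_k f_k(x); normalise over all components.
Component likelihoods at x = 'edge':
  f_I = 0.43
  f_II = 0.3
  f_III = 0.08
  f_IV = 0.36
Prior × likelihood for each component:
  π_I·f_I = 0.38 × 0.43 = 0.1634
  π_II·f_II = 0.20 × 0.3 = 0.06
  π_III·f_III = 0.21 × 0.08 = 0.0168
  π_IV·f_IV = 0.21 × 0.36 = 0.0756
Evidence: 0.1634 + 0.06 + 0.0168 + 0.0756 = 0.3158
Responsibility of Topic IV: 0.0756 / 0.3158 ≈ 0.2394

0.2394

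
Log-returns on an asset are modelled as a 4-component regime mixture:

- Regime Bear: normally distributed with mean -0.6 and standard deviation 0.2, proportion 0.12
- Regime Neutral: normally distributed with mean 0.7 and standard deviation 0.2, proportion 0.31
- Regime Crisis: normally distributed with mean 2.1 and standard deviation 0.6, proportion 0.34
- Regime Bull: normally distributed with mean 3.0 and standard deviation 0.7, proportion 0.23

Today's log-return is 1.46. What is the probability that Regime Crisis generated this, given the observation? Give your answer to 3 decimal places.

P(component k | x) = P(Z=k)·f_k(x) / marginal(x), where marginal(x) = Σ_j P(Z=j)·f_j(x).
Component likelihoods at x = 1.46:
  f_Bear = 1.83117e-23
  f_Neutral = 0.00145973
  f_Crisis = 0.376438
  f_Bull = 0.050678
Multiply by the mixture weights:
  P(Z=Bear)·f_Bear = 0.12 × 1.83117e-23 = 2.19741e-24
  P(Z=Neutral)·f_Neutral = 0.31 × 0.00145973 = 0.000452518
  P(Z=Crisis)·f_Crisis = 0.34 × 0.376438 = 0.127989
  P(Z=Bull)·f_Bull = 0.23 × 0.050678 = 0.0116559
Sum: 2.19741e-24 + 0.000452518 + 0.127989 + 0.0116559 = 0.140097
P(Regime Crisis | 1.46) ≈ 0.914

0.914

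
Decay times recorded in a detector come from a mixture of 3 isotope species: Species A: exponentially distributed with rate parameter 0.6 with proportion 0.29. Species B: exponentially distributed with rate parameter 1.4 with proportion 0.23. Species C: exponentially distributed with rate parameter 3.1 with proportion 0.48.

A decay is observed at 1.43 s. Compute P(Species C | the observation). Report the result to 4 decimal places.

Posterior ∝ prior × likelihood, so P(k | x) ∝ π_k f_k(x); normalise over all components.
Exponential densities:
  L_A = 0.6·e^(−0.6·1.43) = 0.6·e^(−0.8580) = 0.254406
  L_B = 1.4·e^(−1.4·1.43) = 1.4·e^(−2.0020) = 0.189091
  L_C = 3.1·e^(−3.1·1.43) = 3.1·e^(−4.4330) = 0.0368243
Weight by the priors:
  π_A·L_A = 0.29 × 0.254406 = 0.0737776
  π_B·L_B = 0.23 × 0.189091 = 0.0434909
  π_C·L_C = 0.48 × 0.0368243 = 0.0176757
Evidence: 0.0737776 + 0.0434909 + 0.0176757 = 0.134944
P(Species C | x) ≈ 0.1310

0.1310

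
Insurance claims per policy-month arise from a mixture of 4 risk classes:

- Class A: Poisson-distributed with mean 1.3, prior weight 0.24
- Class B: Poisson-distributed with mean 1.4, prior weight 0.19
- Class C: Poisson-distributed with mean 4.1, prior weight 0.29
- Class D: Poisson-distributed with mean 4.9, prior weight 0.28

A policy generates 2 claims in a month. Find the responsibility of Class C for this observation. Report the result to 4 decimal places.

The responsibility of component k is π_k f_k(x) divided by Σ_j π_j f_j(x).
Component likelihoods at x = 2 claims:
  p_A = e^(−1.3)·1.3^2/2! = 0.230289
  p_B = e^(−1.4)·1.4^2/2! = 0.241665
  p_C = e^(−4.1)·4.1^2/2! = 0.139293
  p_D = e^(−4.9)·4.9^2/2! = 0.0893962
Prior × likelihood for each component:
  π_A·p_A = 0.24 × 0.230289 = 0.0552694
  π_B·p_B = 0.19 × 0.241665 = 0.0459164
  π_C·p_C = 0.29 × 0.139293 = 0.0403951
  π_D·p_D = 0.28 × 0.0893962 = 0.0250309
Evidence: 0.0552694 + 0.0459164 + 0.0403951 + 0.0250309 = 0.166612
P(Class C | 2 claims) ≈ 0.2425

0.2425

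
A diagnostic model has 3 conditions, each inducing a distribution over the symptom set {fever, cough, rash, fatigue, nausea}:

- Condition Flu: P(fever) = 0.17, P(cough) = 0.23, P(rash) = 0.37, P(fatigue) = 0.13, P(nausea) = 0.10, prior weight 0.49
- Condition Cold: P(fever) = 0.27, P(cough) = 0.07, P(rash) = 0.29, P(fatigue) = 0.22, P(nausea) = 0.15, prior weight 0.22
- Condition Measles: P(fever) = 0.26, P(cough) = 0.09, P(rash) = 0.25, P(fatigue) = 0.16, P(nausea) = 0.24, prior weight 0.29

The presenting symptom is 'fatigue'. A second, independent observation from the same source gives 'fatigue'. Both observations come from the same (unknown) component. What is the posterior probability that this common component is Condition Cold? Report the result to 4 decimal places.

The responsibility of component k is w_k f_k(x) divided by Σ_j w_j f_j(x).
Since both observations come from the same component, the likelihood for component k is f_k(x₁)·f_k(x₂).
  f_Flu = [0.13] × [0.13] = 0.0169
  f_Cold = [0.22] × [0.22] = 0.0484
  f_Measles = [0.16] × [0.16] = 0.0256
Prior × likelihood for each component:
  w_Flu·f_Flu = 0.49 × 0.0169 = 0.008281
  w_Cold·f_Cold = 0.22 × 0.0484 = 0.010648
  w_Measles·f_Measles = 0.29 × 0.0256 = 0.007424
Evidence: 0.008281 + 0.010648 + 0.007424 = 0.026353
Responsibility of Condition Cold: 0.010648 / 0.026353 ≈ 0.4041

0.4041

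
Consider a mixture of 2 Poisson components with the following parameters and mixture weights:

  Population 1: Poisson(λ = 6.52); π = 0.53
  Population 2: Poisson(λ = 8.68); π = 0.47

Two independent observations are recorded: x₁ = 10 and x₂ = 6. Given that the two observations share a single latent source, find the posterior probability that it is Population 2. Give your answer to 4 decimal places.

0.5345

By Bayes' theorem, P(k | x) = π_k f_k(x) / Σ_j π_j f_j(x).
Since both observations come from the same component, the likelihood for component k is f_k(x₁)·f_k(x₂).
  f_1 = [e^(−6.52)·6.52^10/10! = 0.0563784] × [0.157236] = 0.00886474
  f_2 = [e^(−8.68)·8.68^10/10! = 0.113699] × [0.100951] = 0.011478
Prior × likelihood for each component:
  π_1·f_1 = 0.53 × 0.00886474 = 0.00469831
  π_2·f_2 = 0.47 × 0.011478 = 0.00539468
Marginal: 0.00469831 + 0.00539468 = 0.010093
P(Population 2 | x₁,x₂) ≈ 0.5345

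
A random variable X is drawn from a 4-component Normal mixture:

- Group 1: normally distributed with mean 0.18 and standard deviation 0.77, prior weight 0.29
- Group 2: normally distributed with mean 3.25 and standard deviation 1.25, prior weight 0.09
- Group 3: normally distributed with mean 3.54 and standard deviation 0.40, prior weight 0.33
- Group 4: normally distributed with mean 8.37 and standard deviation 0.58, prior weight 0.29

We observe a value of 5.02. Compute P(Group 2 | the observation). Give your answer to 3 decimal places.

0.968

P(component k | x) = π_k·f_k(x) / marginal(x), where marginal(x) = Σ_j π_j·f_j(x).
Evaluate each component's likelihood at the observed value:
  p_1 = (1/(0.77·√(2π)))·exp(−(5.02−0.18)²/(2·0.77²)) = 0.518107·exp(-19.75510) = 1.36423e-09
  p_2 = (1/(1.25·√(2π)))·exp(−(5.02−3.25)²/(2·1.25²)) = 0.319154·exp(-1.00253) = 0.117114
  p_3 = (1/(0.40·√(2π)))·exp(−(5.02−3.54)²/(2·0.40²)) = 0.997356·exp(-6.84500) = 0.00106195
  p_4 = (1/(0.58·√(2π)))·exp(−(5.02−8.37)²/(2·0.58²)) = 0.687832·exp(-16.68029) = 3.92034e-08
Weight by the priors:
  π_1·p_1 = 0.29 × 1.36423e-09 = 3.95627e-10
  π_2·p_2 = 0.09 × 0.117114 = 0.0105402
  π_3·p_3 = 0.33 × 0.00106195 = 0.000350444
  π_4·p_4 = 0.29 × 3.92034e-08 = 1.1369e-08
Denominator: 3.95627e-10 + 0.0105402 + 0.000350444 + 1.1369e-08 = 0.0108907
So the posterior for Group 2 is 0.0105402 / 0.0108907 ≈ 0.968.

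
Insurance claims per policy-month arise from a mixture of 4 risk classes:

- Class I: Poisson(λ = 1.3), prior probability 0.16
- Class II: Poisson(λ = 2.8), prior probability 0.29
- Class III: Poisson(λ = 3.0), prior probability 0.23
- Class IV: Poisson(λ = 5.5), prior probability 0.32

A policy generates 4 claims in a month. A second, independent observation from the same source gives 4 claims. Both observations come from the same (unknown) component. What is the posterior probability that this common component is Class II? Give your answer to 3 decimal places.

0.328

Posterior ∝ prior × likelihood, so P(k | x) ∝ P(Z=k) f_k(x); normalise over all components.
Since both observations come from the same component, the likelihood for component k is f_k(x₁)·f_k(x₂).
  f_I = [0.0324324] × [0.0324324] = 0.00105186
  f_II = [0.155739] × [0.155739] = 0.0242545
  f_III = [0.168031] × [0.168031] = 0.0282345
  f_IV = [0.155819] × [0.155819] = 0.0242795
Weight by the priors:
  P(Z=I)·f_I = 0.16 × 0.00105186 = 0.000168298
  P(Z=II)·f_II = 0.29 × 0.0242545 = 0.00703381
  P(Z=III)·f_III = 0.23 × 0.0282345 = 0.00649394
  P(Z=IV)·f_IV = 0.32 × 0.0242795 = 0.00776944
Normaliser: 0.000168298 + 0.00703381 + 0.00649394 + 0.00776944 = 0.0214655
Responsibility of Class II: 0.00703381 / 0.0214655 ≈ 0.328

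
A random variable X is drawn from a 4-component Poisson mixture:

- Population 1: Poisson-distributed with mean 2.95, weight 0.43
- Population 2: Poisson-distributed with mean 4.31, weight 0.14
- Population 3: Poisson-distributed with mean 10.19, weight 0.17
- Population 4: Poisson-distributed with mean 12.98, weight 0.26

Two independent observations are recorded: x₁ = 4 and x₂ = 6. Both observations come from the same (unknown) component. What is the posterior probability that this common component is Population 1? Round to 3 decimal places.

P(component k | x) = P(Z=k)·f_k(x) / marginal(x), where marginal(x) = Σ_j P(Z=j)·f_j(x).
Since both observations come from the same component, the likelihood for component k is f_k(x₁)·f_k(x₂).
  L_1 = [0.165161] × [0.0479105] = 0.00791296
  L_2 = [0.193147] × [0.119597] = 0.0230999
  L_3 = [0.0168665] × [0.0583784] = 0.000984638
  L_4 = [0.00272738] × [0.015317] = 4.17752e-05
Weight by the priors:
  P(Z=1)·L_1 = 0.43 × 0.00791296 = 0.00340257
  P(Z=2)·L_2 = 0.14 × 0.0230999 = 0.00323399
  P(Z=3)·L_3 = 0.17 × 0.000984638 = 0.000167388
  P(Z=4)·L_4 = 0.26 × 4.17752e-05 = 1.08615e-05
Marginal: 0.00340257 + 0.00323399 + 0.000167388 + 1.08615e-05 = 0.00681481
P(Population 1 | data) ≈ 0.499

0.499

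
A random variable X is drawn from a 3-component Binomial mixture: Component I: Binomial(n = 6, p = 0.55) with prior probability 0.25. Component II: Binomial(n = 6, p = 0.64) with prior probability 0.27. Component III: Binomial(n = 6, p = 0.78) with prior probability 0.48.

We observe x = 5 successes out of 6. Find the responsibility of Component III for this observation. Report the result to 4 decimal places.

The responsibility of component k is P(Z=k) f_k(x) divided by Σ_j P(Z=j) f_j(x).
Component likelihoods at x = 5 successes out of 6:
  f_I = C(6,5)·0.55^5·0.45^1 = 6·0.0503284·0.45 = 0.135887
  f_II = C(6,5)·0.64^5·0.36^1 = 6·0.107374·0.36 = 0.231928
  f_III = C(6,5)·0.78^5·0.22^1 = 6·0.288717·0.22 = 0.381107
Weight by the priors:
  P(Z=I)·f_I = 0.25 × 0.135887 = 0.0339717
  P(Z=II)·f_II = 0.27 × 0.231928 = 0.0626206
  P(Z=III)·f_III = 0.48 × 0.381107 = 0.182931
Sum: 0.0339717 + 0.0626206 + 0.182931 = 0.279524
P(Component III | x) = 0.182931 / 0.279524 ≈ 0.6544

0.6544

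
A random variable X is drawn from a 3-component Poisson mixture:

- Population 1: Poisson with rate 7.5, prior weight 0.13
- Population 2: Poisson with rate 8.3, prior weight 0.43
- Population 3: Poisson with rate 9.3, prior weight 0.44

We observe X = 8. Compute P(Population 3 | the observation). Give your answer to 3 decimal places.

0.419

By Bayes' theorem, P(k | x) = w_k f_k(x) / Σ_j w_j f_j(x).
Component likelihoods at x = 8:
  p_1 = e^(−7.5)·7.5^8/8! = 0.137329
  p_2 = e^(−8.3)·8.3^8/8! = 0.138823
  p_3 = e^(−9.3)·9.3^8/8! = 0.126883
Prior × likelihood for each component:
  w_1·p_1 = 0.13 × 0.137329 = 0.0178527
  w_2·p_2 = 0.43 × 0.138823 = 0.0596937
  w_3·p_3 = 0.44 × 0.126883 = 0.0558286
Evidence: 0.0178527 + 0.0596937 + 0.0558286 = 0.133375
P(Population 3 | x) = 0.0558286 / 0.133375 ≈ 0.419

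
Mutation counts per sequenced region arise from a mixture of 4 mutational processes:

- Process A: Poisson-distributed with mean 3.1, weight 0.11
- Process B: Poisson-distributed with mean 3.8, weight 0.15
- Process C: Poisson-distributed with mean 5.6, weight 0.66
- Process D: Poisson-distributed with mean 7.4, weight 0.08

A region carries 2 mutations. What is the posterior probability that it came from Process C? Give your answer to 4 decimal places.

0.4366

Apply Bayes' rule: the posterior for each component is proportional to its prior times its likelihood at x.
Component likelihoods at x = 2 mutations:
  p_A = e^(−3.1)·3.1^2/2! = 0.216461
  p_B = e^(−3.8)·3.8^2/2! = 0.161517
  p_C = e^(−5.6)·5.6^2/2! = 0.0579825
  p_D = e^(−7.4)·7.4^2/2! = 0.0167361
Multiply by the mixture weights:
  P(Z=A)·p_A = 0.11 × 0.216461 = 0.0238108
  P(Z=B)·p_B = 0.15 × 0.161517 = 0.0242275
  P(Z=C)·p_C = 0.66 × 0.0579825 = 0.0382685
  P(Z=D)·p_D = 0.08 × 0.0167361 = 0.00133889
Sum: 0.0238108 + 0.0242275 + 0.0382685 + 0.00133889 = 0.0876456
P(Process C | x) = 0.0382685 / 0.0876456 ≈ 0.4366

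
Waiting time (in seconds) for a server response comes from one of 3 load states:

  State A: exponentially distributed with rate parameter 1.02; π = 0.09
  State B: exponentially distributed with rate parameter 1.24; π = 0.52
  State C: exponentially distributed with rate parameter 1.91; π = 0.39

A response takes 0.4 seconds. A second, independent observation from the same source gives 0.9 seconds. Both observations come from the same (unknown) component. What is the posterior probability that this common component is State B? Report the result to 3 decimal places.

Posterior ∝ prior × likelihood, so P(k | x) ∝ w_k f_k(x); normalise over all components.
Since both observations come from the same component, the likelihood for component k is f_k(x₁)·f_k(x₂).
  L_A = [1.02·e^(−1.02·0.4) = 1.02·e^(−0.4080) = 0.678278] × [0.407303] = 0.276265
  L_B = [1.24·e^(−1.24·0.4) = 1.24·e^(−0.4960) = 0.755112] × [0.406209] = 0.306733
  L_C = [1.91·e^(−1.91·0.4) = 1.91·e^(−0.7640) = 0.889677] × [0.342359] = 0.304589
Weight by the priors:
  w_A·L_A = 0.09 × 0.276265 = 0.0248638
  w_B·L_B = 0.52 × 0.306733 = 0.159501
  w_C·L_C = 0.39 × 0.304589 = 0.11879
Marginal: 0.0248638 + 0.159501 + 0.11879 = 0.303155
P(State B | x₁, x₂) = 0.159501 / 0.303155 ≈ 0.526

0.526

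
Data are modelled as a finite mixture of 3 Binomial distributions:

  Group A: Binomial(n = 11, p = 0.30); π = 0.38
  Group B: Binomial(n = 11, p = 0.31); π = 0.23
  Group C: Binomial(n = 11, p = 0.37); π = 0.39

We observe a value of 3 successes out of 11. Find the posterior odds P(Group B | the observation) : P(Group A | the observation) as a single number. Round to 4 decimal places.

0.5952

Since P(k|x) ∝ π_k f_k(x), the posterior odds are π_i f_i(x) / (π_j f_j(x)).
Component likelihoods at x = 3 successes out of 11:
  p_A = 0.256822
  p_B = 0.252558
  p_C = 0.207402
Posterior odds = (π_B·p_B) / (π_A·p_A) = (0.23·0.252558) / (0.38·0.256822) = 0.0580884 / 0.0975923 ≈ 0.5952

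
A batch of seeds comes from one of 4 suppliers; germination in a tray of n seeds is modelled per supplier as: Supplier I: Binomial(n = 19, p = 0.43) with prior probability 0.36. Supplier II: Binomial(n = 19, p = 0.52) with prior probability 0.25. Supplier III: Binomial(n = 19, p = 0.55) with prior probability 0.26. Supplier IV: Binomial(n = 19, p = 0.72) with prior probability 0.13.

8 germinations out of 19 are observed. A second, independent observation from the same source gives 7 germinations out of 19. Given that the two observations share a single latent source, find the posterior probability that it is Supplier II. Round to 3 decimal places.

The responsibility of component k is P(Z=k) f_k(x) divided by Σ_j P(Z=j) f_j(x).
Since both observations come from the same component, the likelihood for component k is f_k(x₁)·f_k(x₂).
  L_I = [C(19,8)·0.43^8·0.57^11 = 75582·0.00116882·0.00206359 = 0.182301] × [0.161103] = 0.0293693
  L_II = [C(19,8)·0.52^8·0.48^11 = 75582·0.00534597·0.00031164 = 0.125921] × [0.0774899] = 0.00975762
  L_III = [C(19,8)·0.55^8·0.45^11 = 75582·0.00837339·0.000153228 = 0.0969745] × [0.0528952] = 0.00512948
  L_IV = [C(19,8)·0.72^8·0.28^11 = 75582·0.0722204·8.29351e-07 = 0.00452706] × [0.00117368] = 5.31334e-06
Weight by the priors:
  P(Z=I)·L_I = 0.36 × 0.0293693 = 0.010573
  P(Z=II)·L_II = 0.25 × 0.00975762 = 0.00243941
  P(Z=III)·L_III = 0.26 × 0.00512948 = 0.00133367
  P(Z=IV)·L_IV = 0.13 × 5.31334e-06 = 6.90734e-07
Normaliser: 0.010573 + 0.00243941 + 0.00133367 + 6.90734e-07 = 0.0143467
So the posterior for Supplier II is 0.00243941 / 0.0143467 ≈ 0.170.

0.170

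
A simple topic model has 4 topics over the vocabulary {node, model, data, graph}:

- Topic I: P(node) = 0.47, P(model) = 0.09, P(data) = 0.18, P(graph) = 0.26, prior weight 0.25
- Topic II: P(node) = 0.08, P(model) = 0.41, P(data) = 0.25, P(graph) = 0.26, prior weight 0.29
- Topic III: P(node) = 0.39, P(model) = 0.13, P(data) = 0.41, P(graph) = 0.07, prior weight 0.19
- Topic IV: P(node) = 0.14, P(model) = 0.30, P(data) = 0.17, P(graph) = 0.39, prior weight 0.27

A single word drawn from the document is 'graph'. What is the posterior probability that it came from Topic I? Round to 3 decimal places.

The responsibility of component k is w_k f_k(x) divided by Σ_j w_j f_j(x).
Categorical probabilities:
  p_I = 0.26
  p_II = 0.26
  p_III = 0.07
  p_IV = 0.39
Prior × likelihood for each component:
  w_I·p_I = 0.25 × 0.26 = 0.065
  w_II·p_II = 0.29 × 0.26 = 0.0754
  w_III·p_III = 0.19 × 0.07 = 0.0133
  w_IV·p_IV = 0.27 × 0.39 = 0.1053
Denominator: 0.065 + 0.0754 + 0.0133 + 0.1053 = 0.259
Responsibility of Topic I: 0.065 / 0.259 ≈ 0.251

0.251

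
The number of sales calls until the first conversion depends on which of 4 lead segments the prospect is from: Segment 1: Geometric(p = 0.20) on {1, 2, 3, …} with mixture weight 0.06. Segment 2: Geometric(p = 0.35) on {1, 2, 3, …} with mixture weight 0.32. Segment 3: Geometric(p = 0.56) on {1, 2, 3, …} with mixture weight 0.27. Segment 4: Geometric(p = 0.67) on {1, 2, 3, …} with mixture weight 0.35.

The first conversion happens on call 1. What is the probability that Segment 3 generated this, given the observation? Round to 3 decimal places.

Posterior ∝ prior × likelihood, so P(k | x) ∝ π_k f_k(x); normalise over all components.
Component likelihoods at x = 1:
  f_1 = 0.2
  f_2 = 0.35
  f_3 = 0.56
  f_4 = 0.67
Unnormalised posteriors:
  π_1·f_1 = 0.06 × 0.2 = 0.012
  π_2·f_2 = 0.32 × 0.35 = 0.112
  π_3·f_3 = 0.27 × 0.56 = 0.1512
  π_4·f_4 = 0.35 × 0.67 = 0.2345
Evidence: 0.012 + 0.112 + 0.1512 + 0.2345 = 0.5097
P(Segment 3 | x) ≈ 0.297

0.297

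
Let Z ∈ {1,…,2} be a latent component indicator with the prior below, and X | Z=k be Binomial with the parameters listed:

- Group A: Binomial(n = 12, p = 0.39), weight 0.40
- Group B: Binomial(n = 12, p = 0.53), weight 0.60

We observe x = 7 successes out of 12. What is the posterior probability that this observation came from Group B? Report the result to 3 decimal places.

0.777

Apply Bayes' rule: the posterior for each component is proportional to its prior times its likelihood at x.
Binomial probabilities:
  p_A = C(12,7)·0.39^7·0.61^5 = 792·0.00137231·0.0844596 = 0.0917966
  p_B = C(12,7)·0.53^7·0.47^5 = 792·0.0117471·0.0229345 = 0.213376
Weight by the priors:
  π_A·p_A = 0.40 × 0.0917966 = 0.0367186
  π_B·p_B = 0.60 × 0.213376 = 0.128026
Sum: 0.0367186 + 0.128026 = 0.164744
So the posterior for Group B is 0.128026 / 0.164744 ≈ 0.777.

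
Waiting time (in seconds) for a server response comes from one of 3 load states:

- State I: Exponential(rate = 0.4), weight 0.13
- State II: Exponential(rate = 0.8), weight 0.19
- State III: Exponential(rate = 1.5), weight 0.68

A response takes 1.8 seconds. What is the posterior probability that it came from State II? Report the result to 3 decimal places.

The responsibility of component k is w_k f_k(x) divided by Σ_j w_j f_j(x).
Component likelihoods at x = 1.8 seconds:
  p_I = 0.194701
  p_II = 0.189542
  p_III = 0.100808
Prior × likelihood for each component:
  w_I·p_I = 0.13 × 0.194701 = 0.0253111
  w_II·p_II = 0.19 × 0.189542 = 0.036013
  w_III·p_III = 0.68 × 0.100808 = 0.0685496
Denominator: 0.0253111 + 0.036013 + 0.0685496 = 0.129874
P(State II | x) ≈ 0.277

0.277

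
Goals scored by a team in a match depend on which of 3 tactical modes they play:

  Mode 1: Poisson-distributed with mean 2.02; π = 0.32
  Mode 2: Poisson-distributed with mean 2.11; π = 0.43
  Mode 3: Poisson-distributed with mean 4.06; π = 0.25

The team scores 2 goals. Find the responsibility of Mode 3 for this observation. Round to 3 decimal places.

0.149

The responsibility of component k is π_k f_k(x) divided by Σ_j π_j f_j(x).
Poisson probabilities:
  p_1 = 0.270644
  p_2 = 0.269882
  p_3 = 0.142163
Weight by the priors:
  π_1·p_1 = 0.32 × 0.270644 = 0.086606
  π_2·p_2 = 0.43 × 0.269882 = 0.116049
  π_3·p_3 = 0.25 × 0.142163 = 0.0355407
Sum: 0.086606 + 0.116049 + 0.0355407 = 0.238196
P(Mode 3 | 2 goals) = 0.0355407 / 0.238196 ≈ 0.149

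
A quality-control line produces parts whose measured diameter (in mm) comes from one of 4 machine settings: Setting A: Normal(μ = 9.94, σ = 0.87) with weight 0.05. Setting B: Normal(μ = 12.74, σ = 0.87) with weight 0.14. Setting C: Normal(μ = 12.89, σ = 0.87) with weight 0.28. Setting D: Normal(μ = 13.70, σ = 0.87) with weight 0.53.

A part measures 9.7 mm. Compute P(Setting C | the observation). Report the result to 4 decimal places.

0.0069

Posterior ∝ prior × likelihood, so P(k | x) ∝ P(Z=k) f_k(x); normalise over all components.
Normal densities:
  p_A = 0.441434
  p_B = 0.00102345
  p_C = 0.000552035
  p_D = 1.178e-05
Unnormalised posteriors:
  P(Z=A)·p_A = 0.05 × 0.441434 = 0.0220717
  P(Z=B)·p_B = 0.14 × 0.00102345 = 0.000143283
  P(Z=C)·p_C = 0.28 × 0.000552035 = 0.00015457
  P(Z=D)·p_D = 0.53 × 1.178e-05 = 6.24342e-06
Normaliser: 0.0220717 + 0.000143283 + 0.00015457 + 6.24342e-06 = 0.0223758
P(Setting C | x) = 0.00015457 / 0.0223758 ≈ 0.0069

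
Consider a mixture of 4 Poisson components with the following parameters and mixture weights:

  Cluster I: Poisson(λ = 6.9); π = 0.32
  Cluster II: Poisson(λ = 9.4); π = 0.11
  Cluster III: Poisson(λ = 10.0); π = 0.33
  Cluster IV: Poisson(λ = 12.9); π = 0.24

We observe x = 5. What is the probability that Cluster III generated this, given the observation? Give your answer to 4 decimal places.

The responsibility of component k is P(Z=k) f_k(x) divided by Σ_j P(Z=j) f_j(x).
Evaluate each component's likelihood at the observed value:
  p_I = e^(−6.9)·6.9^5/5! = 0.131351
  p_II = e^(−9.4)·9.4^5/5! = 0.0505929
  p_III = e^(−10.0)·10.0^5/5! = 0.0378333
  p_IV = e^(−12.9)·12.9^5/5! = 0.0074365
Weight by the priors:
  P(Z=I)·p_I = 0.32 × 0.131351 = 0.0420322
  P(Z=II)·p_II = 0.11 × 0.0505929 = 0.00556522
  P(Z=III)·p_III = 0.33 × 0.0378333 = 0.012485
  P(Z=IV)·p_IV = 0.24 × 0.0074365 = 0.00178476
Evidence: 0.0420322 + 0.00556522 + 0.012485 + 0.00178476 = 0.0618672
P(Cluster III | x) ≈ 0.2018

0.2018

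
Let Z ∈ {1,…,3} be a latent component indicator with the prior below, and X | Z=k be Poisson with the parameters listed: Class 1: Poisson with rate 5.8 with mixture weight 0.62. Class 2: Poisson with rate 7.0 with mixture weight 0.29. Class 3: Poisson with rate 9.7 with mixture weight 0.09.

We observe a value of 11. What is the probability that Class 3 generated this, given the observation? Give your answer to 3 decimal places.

0.285

The responsibility of component k is w_k f_k(x) divided by Σ_j w_j f_j(x).
Component likelihoods at x = 11:
  f_1 = e^(−5.8)·5.8^11/11! = 0.0189515
  f_2 = e^(−7.0)·7.0^11/11! = 0.0451712
  f_3 = e^(−9.7)·9.7^11/11! = 0.109819
Weight by the priors:
  w_1·f_1 = 0.62 × 0.0189515 = 0.0117499
  w_2·f_2 = 0.29 × 0.0451712 = 0.0130996
  w_3·f_3 = 0.09 × 0.109819 = 0.0098837
Marginal: 0.0117499 + 0.0130996 + 0.0098837 = 0.0347333
P(Class 3 | data) = 0.0098837 / 0.0347333 ≈ 0.285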